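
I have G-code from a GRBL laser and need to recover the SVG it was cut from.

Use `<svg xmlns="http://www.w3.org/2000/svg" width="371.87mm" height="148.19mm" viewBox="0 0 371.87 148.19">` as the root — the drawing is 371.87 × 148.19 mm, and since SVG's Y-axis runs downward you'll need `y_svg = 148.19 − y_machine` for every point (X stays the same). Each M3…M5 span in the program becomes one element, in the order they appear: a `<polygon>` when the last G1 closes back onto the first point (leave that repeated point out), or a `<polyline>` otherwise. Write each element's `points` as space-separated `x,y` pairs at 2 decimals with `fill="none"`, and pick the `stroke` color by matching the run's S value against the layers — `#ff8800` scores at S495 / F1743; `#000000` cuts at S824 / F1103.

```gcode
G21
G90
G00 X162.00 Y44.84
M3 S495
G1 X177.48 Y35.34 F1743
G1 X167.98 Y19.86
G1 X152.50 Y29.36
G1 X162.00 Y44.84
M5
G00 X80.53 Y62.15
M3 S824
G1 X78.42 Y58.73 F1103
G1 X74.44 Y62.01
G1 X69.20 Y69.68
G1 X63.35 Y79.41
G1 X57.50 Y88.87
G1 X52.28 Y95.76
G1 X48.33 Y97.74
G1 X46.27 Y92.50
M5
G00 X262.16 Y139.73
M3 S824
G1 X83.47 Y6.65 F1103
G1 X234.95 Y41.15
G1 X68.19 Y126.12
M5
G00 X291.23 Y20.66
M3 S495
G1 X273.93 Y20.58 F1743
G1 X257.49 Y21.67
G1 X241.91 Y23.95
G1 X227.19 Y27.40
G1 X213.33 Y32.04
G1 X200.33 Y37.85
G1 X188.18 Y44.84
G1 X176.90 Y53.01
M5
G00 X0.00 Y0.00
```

<svg xmlns="http://www.w3.org/2000/svg" width="371.87mm" height="148.19mm" viewBox="0 0 371.87 148.19">
  <polygon points="162.00,103.35 177.48,112.85 167.98,128.33 152.50,118.83" fill="none" stroke="#ff8800"/>
  <polyline points="80.53,86.04 78.42,89.46 74.44,86.18 69.20,78.51 63.35,68.78 57.50,59.32 52.28,52.43 48.33,50.45 46.27,55.69" fill="none" stroke="#000000"/>
  <polyline points="262.16,8.46 83.47,141.54 234.95,107.04 68.19,22.07" fill="none" stroke="#000000"/>
  <polyline points="291.23,127.53 273.93,127.61 257.49,126.52 241.91,124.24 227.19,120.79 213.33,116.15 200.33,110.34 188.18,103.35 176.90,95.18" fill="none" stroke="#ff8800"/>
</svg>

y_svg = 148.19 − y_m.

[1] S495→`#ff8800` (score); closed run; points: 162.00,103.35 177.48,112.85 167.98,128.33 152.50,118.83

[2] S824→`#000000` (cut); open run; points: 80.53,86.04 78.42,89.46 74.44,86.18 69.20,78.51 63.35,68.78 57.50,59.32 52.28,52.43 48.33,50.45 46.27,55.69

[3] S824→`#000000` (cut); open run; points: 262.16,8.46 83.47,141.54 234.95,107.04 68.19,22.07

[4] S495→`#ff8800` (score); open run; points: 291.23,127.53 273.93,127.61 257.49,126.52 241.91,124.24 227.19,120.79 213.33,116.15 200.33,110.34 188.18,103.35 176.90,95.18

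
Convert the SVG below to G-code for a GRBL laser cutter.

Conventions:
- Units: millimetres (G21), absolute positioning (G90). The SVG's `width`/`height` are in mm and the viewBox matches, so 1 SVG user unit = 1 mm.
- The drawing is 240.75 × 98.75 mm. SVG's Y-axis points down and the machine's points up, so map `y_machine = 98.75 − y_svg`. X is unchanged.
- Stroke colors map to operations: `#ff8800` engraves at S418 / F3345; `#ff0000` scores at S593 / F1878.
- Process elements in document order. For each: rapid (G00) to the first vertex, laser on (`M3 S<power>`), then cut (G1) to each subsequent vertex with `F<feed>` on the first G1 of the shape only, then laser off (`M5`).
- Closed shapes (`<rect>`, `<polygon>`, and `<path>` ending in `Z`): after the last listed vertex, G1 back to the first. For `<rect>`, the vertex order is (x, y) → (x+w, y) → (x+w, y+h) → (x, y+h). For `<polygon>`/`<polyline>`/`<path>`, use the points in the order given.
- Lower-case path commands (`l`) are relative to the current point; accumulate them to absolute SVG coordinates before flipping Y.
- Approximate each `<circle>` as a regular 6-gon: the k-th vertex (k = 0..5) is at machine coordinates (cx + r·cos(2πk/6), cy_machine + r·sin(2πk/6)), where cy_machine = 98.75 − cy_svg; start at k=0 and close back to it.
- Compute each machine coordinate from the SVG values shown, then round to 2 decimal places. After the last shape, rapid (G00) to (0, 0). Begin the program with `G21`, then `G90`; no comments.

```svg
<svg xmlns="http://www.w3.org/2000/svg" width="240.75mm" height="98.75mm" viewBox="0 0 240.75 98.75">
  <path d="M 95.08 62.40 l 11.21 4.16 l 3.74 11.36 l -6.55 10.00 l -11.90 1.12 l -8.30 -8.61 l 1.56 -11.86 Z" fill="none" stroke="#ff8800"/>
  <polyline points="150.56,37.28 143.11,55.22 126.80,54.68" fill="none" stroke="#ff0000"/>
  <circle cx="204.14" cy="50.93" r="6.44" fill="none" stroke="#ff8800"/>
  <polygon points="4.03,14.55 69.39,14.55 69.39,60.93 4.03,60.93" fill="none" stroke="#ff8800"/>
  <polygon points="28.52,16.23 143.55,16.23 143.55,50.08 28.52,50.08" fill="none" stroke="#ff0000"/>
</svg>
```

G21
G90
G00 X95.08 Y36.35
M3 S418
G1 X106.29 Y32.19 F3345
G1 X110.03 Y20.83
G1 X103.48 Y10.83
G1 X91.58 Y9.71
G1 X83.28 Y18.32
G1 X84.84 Y30.18
G1 X95.08 Y36.35
M5
G00 X150.56 Y61.47
M3 S593
G1 X143.11 Y43.53 F1878
G1 X126.80 Y44.07
M5
G00 X210.58 Y47.82
M3 S418
G1 X207.36 Y53.40 F3345
G1 X200.92 Y53.40
G1 X197.70 Y47.82
G1 X200.92 Y42.24
G1 X207.36 Y42.24
G1 X210.58 Y47.82
M5
G00 X4.03 Y84.20
M3 S418
G1 X69.39 Y84.20 F3345
G1 X69.39 Y37.82
G1 X4.03 Y37.82
G1 X4.03 Y84.20
M5
G00 X28.52 Y82.52
M3 S593
G1 X143.55 Y82.52 F1878
G1 X143.55 Y48.67
G1 X28.52 Y48.67
G1 X28.52 Y82.52
M5
G00 X0.00 Y0.00

1 u = 1 mm; y_m = 98.75 − y.

[1] `<path>` regular polygon, #ff8800→engrave S418 F3345: (95.08,36.35) → (106.29,32.19) → (110.03,20.83) → (103.48,10.83) → (91.58,9.71) → (83.28,18.32) → (84.84,30.18) → (95.08,36.35) (closed)

[2] `<polyline>` open polyline, #ff0000→score S593 F1878: (150.56,61.47) → (143.11,43.53) → (126.80,44.07)

[3] `<circle>` circle, #ff8800→engrave S418 F3345: (210.58,47.82) → (207.36,53.40) → (200.92,53.40) → (197.70,47.82) → (200.92,42.24) → (207.36,42.24) → (210.58,47.82) (closed)

[4] `<polygon>` rectangle, #ff8800→engrave S418 F3345: (4.03,84.20) → (69.39,84.20) → (69.39,37.82) → (4.03,37.82) → (4.03,84.20) (closed)

[5] `<polygon>` rectangle, #ff0000→score S593 F1878: (28.52,82.52) → (143.55,82.52) → (143.55,48.67) → (28.52,48.67) → (28.52,82.52) (closed)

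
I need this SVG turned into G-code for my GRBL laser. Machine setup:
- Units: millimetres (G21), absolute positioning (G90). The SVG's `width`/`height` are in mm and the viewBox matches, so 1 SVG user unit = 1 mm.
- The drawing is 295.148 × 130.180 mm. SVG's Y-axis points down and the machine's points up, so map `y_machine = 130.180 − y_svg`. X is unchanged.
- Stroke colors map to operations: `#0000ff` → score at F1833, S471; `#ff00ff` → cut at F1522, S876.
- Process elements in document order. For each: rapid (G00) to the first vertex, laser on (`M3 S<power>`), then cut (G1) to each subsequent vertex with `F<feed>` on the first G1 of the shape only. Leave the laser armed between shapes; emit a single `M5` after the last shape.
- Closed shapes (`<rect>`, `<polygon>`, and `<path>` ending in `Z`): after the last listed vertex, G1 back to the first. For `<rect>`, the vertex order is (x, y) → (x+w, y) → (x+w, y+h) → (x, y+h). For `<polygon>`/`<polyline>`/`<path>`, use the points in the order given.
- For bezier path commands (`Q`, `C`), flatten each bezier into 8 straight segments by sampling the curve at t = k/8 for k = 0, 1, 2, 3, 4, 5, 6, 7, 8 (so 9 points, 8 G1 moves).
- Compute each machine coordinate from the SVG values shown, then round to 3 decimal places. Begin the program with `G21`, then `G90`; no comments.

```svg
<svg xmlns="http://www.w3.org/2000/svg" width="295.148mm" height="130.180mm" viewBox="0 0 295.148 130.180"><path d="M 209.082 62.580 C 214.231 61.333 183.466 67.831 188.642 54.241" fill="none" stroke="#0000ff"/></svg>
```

viewBox `0 0 295.148 130.180` with mm width/height → 1 unit = 1 mm. Flip: y_m = 130.180 − y_svg.

**Shape 1** — `<path>` cubic bezier, stroke `#0000ff` → score (S471, F1833). Control points (SVG): P0=(209.082,62.580), P1=(214.231,61.333), P2=(183.466,67.831), P3=(188.642,54.241); sampled at t=k/8. Machine vertices: (209.082,67.600) → (209.470,67.759) → (207.333,67.518) → (203.513,67.203) → (198.852,67.141) → (194.192,67.657) → (190.376,69.078) → (188.245,71.730) → (188.642,75.939). Open path.

G21
G90
G00 X209.082 Y67.600
M3 S471
G1 X209.470 Y67.759 F1833
G1 X207.333 Y67.518
G1 X203.513 Y67.203
G1 X198.852 Y67.141
G1 X194.192 Y67.657
G1 X190.376 Y69.078
G1 X188.245 Y71.730
G1 X188.642 Y75.939
M5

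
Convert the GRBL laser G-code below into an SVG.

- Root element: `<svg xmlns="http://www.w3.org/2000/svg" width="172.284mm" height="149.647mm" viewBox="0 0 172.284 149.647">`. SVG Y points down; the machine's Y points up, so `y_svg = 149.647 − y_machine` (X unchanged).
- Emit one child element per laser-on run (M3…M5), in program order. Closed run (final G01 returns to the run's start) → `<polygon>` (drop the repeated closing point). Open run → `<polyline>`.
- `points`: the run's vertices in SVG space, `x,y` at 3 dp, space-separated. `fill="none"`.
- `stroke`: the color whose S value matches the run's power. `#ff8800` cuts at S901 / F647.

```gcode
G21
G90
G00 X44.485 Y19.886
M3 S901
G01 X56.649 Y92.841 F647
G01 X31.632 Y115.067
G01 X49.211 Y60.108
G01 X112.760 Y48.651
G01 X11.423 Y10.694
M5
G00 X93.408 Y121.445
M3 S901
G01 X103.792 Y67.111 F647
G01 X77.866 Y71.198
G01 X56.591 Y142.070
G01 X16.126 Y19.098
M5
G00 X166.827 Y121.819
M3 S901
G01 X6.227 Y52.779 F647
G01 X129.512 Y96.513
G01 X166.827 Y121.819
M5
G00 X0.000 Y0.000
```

<svg xmlns="http://www.w3.org/2000/svg" width="172.284mm" height="149.647mm" viewBox="0 0 172.284 149.647">
  <polyline points="44.485,129.761 56.649,56.806 31.632,34.580 49.211,89.539 112.760,100.996 11.423,138.953" fill="none" stroke="#ff8800"/>
  <polyline points="93.408,28.202 103.792,82.536 77.866,78.449 56.591,7.577 16.126,130.549" fill="none" stroke="#ff8800"/>
  <polygon points="166.827,27.828 6.227,96.868 129.512,53.134" fill="none" stroke="#ff8800"/>
</svg>

Machine Y-up, SVG Y-down with viewBox height 149.647, so y_svg = 149.647 − y_machine; X carries over. Every run uses S901, so all elements get stroke `#ff8800` (cut).

Run 1: The run is open, so emit a `<polyline>` with points (Y-flipped): 44.485,129.761 56.649,56.806 31.632,34.580 49.211,89.539 112.760,100.996 11.423,138.953.

Run 2: The run is open, so emit a `<polyline>` with points (Y-flipped): 93.408,28.202 103.792,82.536 77.866,78.449 56.591,7.577 16.126,130.549.

Run 3: The run returns to its start, so emit a `<polygon>` with points (Y-flipped): 166.827,27.828 6.227,96.868 129.512,53.134.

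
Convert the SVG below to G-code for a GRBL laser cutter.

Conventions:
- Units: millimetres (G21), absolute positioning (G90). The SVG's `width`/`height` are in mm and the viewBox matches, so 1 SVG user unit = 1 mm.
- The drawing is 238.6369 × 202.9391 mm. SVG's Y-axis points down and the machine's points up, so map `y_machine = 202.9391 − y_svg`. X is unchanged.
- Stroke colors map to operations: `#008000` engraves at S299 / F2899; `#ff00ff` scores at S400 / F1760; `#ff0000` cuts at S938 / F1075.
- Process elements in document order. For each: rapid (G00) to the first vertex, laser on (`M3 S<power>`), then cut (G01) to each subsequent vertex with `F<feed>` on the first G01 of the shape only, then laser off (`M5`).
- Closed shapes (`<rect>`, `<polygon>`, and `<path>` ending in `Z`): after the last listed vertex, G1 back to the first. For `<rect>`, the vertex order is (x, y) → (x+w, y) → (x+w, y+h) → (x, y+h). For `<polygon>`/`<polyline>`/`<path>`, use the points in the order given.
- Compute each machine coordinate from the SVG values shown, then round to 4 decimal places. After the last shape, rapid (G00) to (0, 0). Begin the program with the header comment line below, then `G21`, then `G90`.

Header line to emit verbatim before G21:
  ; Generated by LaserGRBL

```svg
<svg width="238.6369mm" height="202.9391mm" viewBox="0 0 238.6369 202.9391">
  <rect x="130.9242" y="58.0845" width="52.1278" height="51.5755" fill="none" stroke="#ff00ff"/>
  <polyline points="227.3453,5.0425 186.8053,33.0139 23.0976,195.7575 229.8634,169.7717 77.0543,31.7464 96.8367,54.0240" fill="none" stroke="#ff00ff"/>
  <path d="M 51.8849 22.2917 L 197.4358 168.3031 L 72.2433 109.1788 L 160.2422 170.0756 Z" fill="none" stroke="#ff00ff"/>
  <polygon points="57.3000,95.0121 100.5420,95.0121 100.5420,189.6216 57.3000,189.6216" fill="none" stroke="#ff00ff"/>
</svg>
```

Since the viewBox matches the mm dimensions, user units are millimetres directly. The only transform is the Y-flip y_m = 202.9391 − y_svg.

Shape 1 is a rectangle drawn with `<rect>`. Its stroke #ff00ff means score at S400, F1760. After flipping Y the toolpath is (130.9242,144.8546) → (183.0520,144.8546) → (183.0520,93.2791) → (130.9242,93.2791) → (130.9242,144.8546), returning to the start.

Shape 2 is a open polyline drawn with `<polyline>`. Its stroke #ff00ff means score at S400, F1760. After flipping Y the toolpath is (227.3453,197.8966) → (186.8053,169.9252) → (23.0976,7.1816) → (229.8634,33.1674) → (77.0543,171.1927) → (96.8367,148.9151).

Shape 3 is a closed polygon drawn with `<path>`. Its stroke #ff00ff means score at S400, F1760. After flipping Y the toolpath is (51.8849,180.6474) → (197.4358,34.6360) → (72.2433,93.7603) → (160.2422,32.8635) → (51.8849,180.6474), returning to the start.

Shape 4 is a rectangle drawn with `<polygon>`. Its stroke #ff00ff means score at S400, F1760. After flipping Y the toolpath is (57.3000,107.9270) → (100.5420,107.9270) → (100.5420,13.3175) → (57.3000,13.3175) → (57.3000,107.9270), returning to the start.

; Generated by LaserGRBL
G21
G90
G00 X130.9242 Y144.8546
M3 S400
G01 X183.0520 Y144.8546 F1760
G01 X183.0520 Y93.2791
G01 X130.9242 Y93.2791
G01 X130.9242 Y144.8546
M5
G00 X227.3453 Y197.8966
M3 S400
G01 X186.8053 Y169.9252 F1760
G01 X23.0976 Y7.1816
G01 X229.8634 Y33.1674
G01 X77.0543 Y171.1927
G01 X96.8367 Y148.9151
M5
G00 X51.8849 Y180.6474
M3 S400
G01 X197.4358 Y34.6360 F1760
G01 X72.2433 Y93.7603
G01 X160.2422 Y32.8635
G01 X51.8849 Y180.6474
M5
G00 X57.3000 Y107.9270
M3 S400
G01 X100.5420 Y107.9270 F1760
G01 X100.5420 Y13.3175
G01 X57.3000 Y13.3175
G01 X57.3000 Y107.9270
M5
G00 X0.0000 Y0.0000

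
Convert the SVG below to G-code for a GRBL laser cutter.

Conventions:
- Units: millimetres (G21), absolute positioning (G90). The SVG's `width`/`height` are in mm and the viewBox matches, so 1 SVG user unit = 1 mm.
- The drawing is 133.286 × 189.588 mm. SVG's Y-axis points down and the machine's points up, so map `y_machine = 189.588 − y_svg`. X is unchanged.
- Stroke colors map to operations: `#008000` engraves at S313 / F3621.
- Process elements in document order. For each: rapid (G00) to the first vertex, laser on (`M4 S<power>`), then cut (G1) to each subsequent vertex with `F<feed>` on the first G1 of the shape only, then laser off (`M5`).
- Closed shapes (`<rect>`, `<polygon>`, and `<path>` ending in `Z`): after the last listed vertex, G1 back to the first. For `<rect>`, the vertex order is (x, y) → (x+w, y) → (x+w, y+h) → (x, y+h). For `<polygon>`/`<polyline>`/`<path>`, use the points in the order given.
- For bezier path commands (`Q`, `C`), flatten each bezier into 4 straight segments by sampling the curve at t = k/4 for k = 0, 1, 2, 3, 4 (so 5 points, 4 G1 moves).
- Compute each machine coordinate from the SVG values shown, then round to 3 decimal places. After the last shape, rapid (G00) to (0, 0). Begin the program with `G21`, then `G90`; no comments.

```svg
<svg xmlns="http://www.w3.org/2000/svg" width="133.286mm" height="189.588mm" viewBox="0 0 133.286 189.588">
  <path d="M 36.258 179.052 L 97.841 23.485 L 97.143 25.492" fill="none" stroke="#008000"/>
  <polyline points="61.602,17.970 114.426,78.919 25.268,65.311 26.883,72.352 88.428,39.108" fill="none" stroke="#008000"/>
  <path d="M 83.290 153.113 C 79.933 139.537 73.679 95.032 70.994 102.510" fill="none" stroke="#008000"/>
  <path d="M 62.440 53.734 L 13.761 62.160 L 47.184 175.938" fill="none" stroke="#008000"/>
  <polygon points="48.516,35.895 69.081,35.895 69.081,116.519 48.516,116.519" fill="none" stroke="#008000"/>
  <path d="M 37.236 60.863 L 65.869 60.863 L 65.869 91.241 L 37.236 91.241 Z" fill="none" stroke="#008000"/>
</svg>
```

G21
G90
G00 X36.258 Y10.536
M4 S313
G1 X97.841 Y166.103 F3621
G1 X97.143 Y164.096
M5
G00 X61.602 Y171.618
M4 S313
G1 X114.426 Y110.669 F3621
G1 X25.268 Y124.277
G1 X26.883 Y117.236
G1 X88.428 Y150.480
M5
G00 X83.290 Y36.475
M4 S313
G1 X80.330 Y51.161 F3621
G1 X76.890 Y69.672
G1 X73.576 Y84.235
G1 X70.994 Y87.078
M5
G00 X62.440 Y135.854
M4 S313
G1 X13.761 Y127.428 F3621
G1 X47.184 Y13.650
M5
G00 X48.516 Y153.693
M4 S313
G1 X69.081 Y153.693 F3621
G1 X69.081 Y73.069
G1 X48.516 Y73.069
G1 X48.516 Y153.693
M5
G00 X37.236 Y128.725
M4 S313
G1 X65.869 Y128.725 F3621
G1 X65.869 Y98.347
G1 X37.236 Y98.347
G1 X37.236 Y128.725
M5
G00 X0.000 Y0.000

1 u = 1 mm; y_m = 189.588 − y.

[1] `<path>` open polyline, #008000→engrave S313 F3621: (36.258,10.536) → (97.841,166.103) → (97.143,164.096)

[2] `<polyline>` open polyline, #008000→engrave S313 F3621: (61.602,171.618) → (114.426,110.669) → (25.268,124.277) → (26.883,117.236) → (88.428,150.480)

[3] `<path>` cubic bezier, #008000→engrave S313 F3621: (83.290,36.475) → (80.330,51.161) → (76.890,69.672) → (73.576,84.235) → (70.994,87.078)

[4] `<path>` open polyline, #008000→engrave S313 F3621: (62.440,135.854) → (13.761,127.428) → (47.184,13.650)

[5] `<polygon>` rectangle, #008000→engrave S313 F3621: (48.516,153.693) → (69.081,153.693) → (69.081,73.069) → (48.516,73.069) → (48.516,153.693) (closed)

[6] `<path>` rectangle, #008000→engrave S313 F3621: (37.236,128.725) → (65.869,128.725) → (65.869,98.347) → (37.236,98.347) → (37.236,128.725) (closed)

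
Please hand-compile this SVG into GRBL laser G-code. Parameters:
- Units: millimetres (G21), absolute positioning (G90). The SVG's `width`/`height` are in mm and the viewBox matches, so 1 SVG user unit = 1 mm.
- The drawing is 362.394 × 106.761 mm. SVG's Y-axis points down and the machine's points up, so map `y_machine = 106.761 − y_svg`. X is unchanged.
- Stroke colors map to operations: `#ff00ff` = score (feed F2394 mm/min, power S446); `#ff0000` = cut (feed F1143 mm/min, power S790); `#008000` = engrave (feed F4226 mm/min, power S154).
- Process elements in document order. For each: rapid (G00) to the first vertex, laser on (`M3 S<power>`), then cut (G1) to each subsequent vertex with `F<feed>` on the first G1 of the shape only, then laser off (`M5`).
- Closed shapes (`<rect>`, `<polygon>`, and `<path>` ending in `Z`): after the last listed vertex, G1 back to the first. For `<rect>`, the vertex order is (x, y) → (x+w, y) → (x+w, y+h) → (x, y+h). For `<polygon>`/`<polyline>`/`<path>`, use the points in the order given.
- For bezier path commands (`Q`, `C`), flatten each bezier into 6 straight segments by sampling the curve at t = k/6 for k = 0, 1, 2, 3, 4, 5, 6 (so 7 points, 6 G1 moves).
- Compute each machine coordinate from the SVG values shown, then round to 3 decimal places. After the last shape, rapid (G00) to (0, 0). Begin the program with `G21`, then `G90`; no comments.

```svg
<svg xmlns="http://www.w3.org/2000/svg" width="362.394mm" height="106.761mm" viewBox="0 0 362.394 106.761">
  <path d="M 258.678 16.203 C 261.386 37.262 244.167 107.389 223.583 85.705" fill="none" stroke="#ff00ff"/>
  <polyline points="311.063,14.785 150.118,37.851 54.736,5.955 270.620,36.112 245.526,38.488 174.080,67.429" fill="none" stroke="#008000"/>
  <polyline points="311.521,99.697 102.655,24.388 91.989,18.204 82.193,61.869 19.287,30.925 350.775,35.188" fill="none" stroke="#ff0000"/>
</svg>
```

viewBox `0 0 362.394 106.761` with mm width/height → 1 unit = 1 mm. Flip: y_m = 106.761 − y_svg.

**Shape 1** — `<path>` cubic bezier, stroke `#ff00ff` → score (S446, F2394). Control points (SVG): P0=(258.678,16.203), P1=(261.386,37.262), P2=(244.167,107.389), P3=(223.583,85.705); sampled at t=k/6. Machine vertices: (258.678,90.558) → (258.448,76.592) → (255.357,58.361) → (249.865,39.778) → (242.432,24.758) → (233.518,17.213) → (223.583,21.056). Open path.

**Shape 2** — `<polyline>` open polyline, stroke `#008000` → engrave (S154, F4226). Machine vertices: (311.063,91.976) → (150.118,68.910) → (54.736,100.806) → (270.620,70.649) → (245.526,68.273) → (174.080,39.332). Open path.

**Shape 3** — `<polyline>` open polyline, stroke `#ff0000` → cut (S790, F1143). Machine vertices: (311.521,7.064) → (102.655,82.373) → (91.989,88.557) → (82.193,44.892) → (19.287,75.836) → (350.775,71.573). Open path.

G21
G90
G00 X258.678 Y90.558
M3 S446
G1 X258.448 Y76.592 F2394
G1 X255.357 Y58.361
G1 X249.865 Y39.778
G1 X242.432 Y24.758
G1 X233.518 Y17.213
G1 X223.583 Y21.056
M5
G00 X311.063 Y91.976
M3 S154
G1 X150.118 Y68.910 F4226
G1 X54.736 Y100.806
G1 X270.620 Y70.649
G1 X245.526 Y68.273
G1 X174.080 Y39.332
M5
G00 X311.521 Y7.064
M3 S790
G1 X102.655 Y82.373 F1143
G1 X91.989 Y88.557
G1 X82.193 Y44.892
G1 X19.287 Y75.836
G1 X350.775 Y71.573
M5
G00 X0.000 Y0.000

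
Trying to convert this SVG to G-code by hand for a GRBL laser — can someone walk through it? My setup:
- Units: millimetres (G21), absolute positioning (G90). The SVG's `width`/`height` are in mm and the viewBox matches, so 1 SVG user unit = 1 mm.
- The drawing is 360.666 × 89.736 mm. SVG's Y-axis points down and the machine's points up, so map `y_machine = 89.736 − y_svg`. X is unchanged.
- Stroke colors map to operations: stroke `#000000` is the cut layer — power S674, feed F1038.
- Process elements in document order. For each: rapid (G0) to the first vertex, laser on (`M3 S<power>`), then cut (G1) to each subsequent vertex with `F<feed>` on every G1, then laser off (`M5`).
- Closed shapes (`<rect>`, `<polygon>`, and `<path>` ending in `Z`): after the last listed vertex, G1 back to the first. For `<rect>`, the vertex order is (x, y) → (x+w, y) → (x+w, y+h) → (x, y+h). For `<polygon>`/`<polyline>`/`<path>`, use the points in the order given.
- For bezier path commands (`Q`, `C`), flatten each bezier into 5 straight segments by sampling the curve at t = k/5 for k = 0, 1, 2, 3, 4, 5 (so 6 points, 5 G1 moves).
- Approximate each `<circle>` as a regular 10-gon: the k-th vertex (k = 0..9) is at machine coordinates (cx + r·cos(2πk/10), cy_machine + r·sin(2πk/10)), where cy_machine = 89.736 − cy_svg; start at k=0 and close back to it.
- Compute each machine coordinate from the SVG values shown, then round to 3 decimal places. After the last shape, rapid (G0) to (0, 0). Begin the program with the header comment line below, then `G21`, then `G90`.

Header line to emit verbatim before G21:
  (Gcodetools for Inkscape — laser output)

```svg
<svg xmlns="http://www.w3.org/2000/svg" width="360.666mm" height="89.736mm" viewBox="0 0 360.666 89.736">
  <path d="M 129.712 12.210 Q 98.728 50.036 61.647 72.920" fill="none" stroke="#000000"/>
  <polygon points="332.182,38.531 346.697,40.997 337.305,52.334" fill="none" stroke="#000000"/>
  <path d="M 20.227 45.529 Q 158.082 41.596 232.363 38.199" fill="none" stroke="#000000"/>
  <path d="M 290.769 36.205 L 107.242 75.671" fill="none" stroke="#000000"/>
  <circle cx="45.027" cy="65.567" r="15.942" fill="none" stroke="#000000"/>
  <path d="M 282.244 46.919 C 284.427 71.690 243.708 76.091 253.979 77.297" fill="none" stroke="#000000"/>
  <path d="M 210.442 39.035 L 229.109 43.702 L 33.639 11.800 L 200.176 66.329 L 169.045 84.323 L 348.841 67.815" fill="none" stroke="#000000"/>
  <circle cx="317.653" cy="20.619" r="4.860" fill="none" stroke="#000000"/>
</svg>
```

Since the viewBox matches the mm dimensions, user units are millimetres directly. The only transform is the Y-flip y_m = 89.736 − y_svg.

Shape 1 is a quadratic bezier drawn with `<path>`. Its stroke #000000 means cut at S674, F1038. After flipping Y the toolpath is (129.712,77.526) → (117.075,62.993) → (103.949,49.656) → (90.336,37.514) → (76.236,26.567) → (61.647,16.816).

Shape 2 is a regular polygon drawn with `<polygon>`. Its stroke #000000 means cut at S674, F1038. After flipping Y the toolpath is (332.182,51.205) → (346.697,48.739) → (337.305,37.402) → (332.182,51.205), returning to the start.

Shape 3 is a quadratic bezier drawn with `<path>`. Its stroke #000000 means cut at S674, F1038. After flipping Y the toolpath is (20.227,44.207) → (72.826,45.759) → (120.339,47.268) → (162.766,48.734) → (200.108,50.157) → (232.363,51.537).

Shape 4 is a line segment drawn with `<path>`. Its stroke #000000 means cut at S674, F1038. After flipping Y the toolpath is (290.769,53.531) → (107.242,14.065).

Shape 5 is a circle drawn with `<circle>`. Its stroke #000000 means cut at S674, F1038. After flipping Y the toolpath is (60.969,24.169) → (57.924,33.539) → (49.953,39.331) → (40.101,39.331) → (32.130,33.539) → (29.085,24.169) → (32.130,14.799) → (40.101,9.007) → (49.953,9.007) → (57.924,14.799) → (60.969,24.169), returning to the start.

Shape 6 is a cubic bezier drawn with `<path>`. Its stroke #000000 means cut at S674, F1038. After flipping Y the toolpath is (282.244,42.817) → (279.157,30.261) → (270.280,21.770) → (260.120,16.519) → (253.184,13.683) → (253.979,12.439).

Shape 7 is a open polyline drawn with `<path>`. Its stroke #000000 means cut at S674, F1038. After flipping Y the toolpath is (210.442,50.701) → (229.109,46.034) → (33.639,77.936) → (200.176,23.407) → (169.045,5.413) → (348.841,21.921).

Shape 8 is a circle drawn with `<circle>`. Its stroke #000000 means cut at S674, F1038. After flipping Y the toolpath is (322.513,69.117) → (321.585,71.974) → (319.155,73.739) → (316.151,73.739) → (313.721,71.974) → (312.793,69.117) → (313.721,66.260) → (316.151,64.495) → (319.155,64.495) → (321.585,66.260) → (322.513,69.117), returning to the start.

(Gcodetools for Inkscape — laser output)
G21
G90
G0 X129.712 Y77.526
M3 S674
G1 X117.075 Y62.993 F1038
G1 X103.949 Y49.656 F1038
G1 X90.336 Y37.514 F1038
G1 X76.236 Y26.567 F1038
G1 X61.647 Y16.816 F1038
M5
G0 X332.182 Y51.205
M3 S674
G1 X346.697 Y48.739 F1038
G1 X337.305 Y37.402 F1038
G1 X332.182 Y51.205 F1038
M5
G0 X20.227 Y44.207
M3 S674
G1 X72.826 Y45.759 F1038
G1 X120.339 Y47.268 F1038
G1 X162.766 Y48.734 F1038
G1 X200.108 Y50.157 F1038
G1 X232.363 Y51.537 F1038
M5
G0 X290.769 Y53.531
M3 S674
G1 X107.242 Y14.065 F1038
M5
G0 X60.969 Y24.169
M3 S674
G1 X57.924 Y33.539 F1038
G1 X49.953 Y39.331 F1038
G1 X40.101 Y39.331 F1038
G1 X32.130 Y33.539 F1038
G1 X29.085 Y24.169 F1038
G1 X32.130 Y14.799 F1038
G1 X40.101 Y9.007 F1038
G1 X49.953 Y9.007 F1038
G1 X57.924 Y14.799 F1038
G1 X60.969 Y24.169 F1038
M5
G0 X282.244 Y42.817
M3 S674
G1 X279.157 Y30.261 F1038
G1 X270.280 Y21.770 F1038
G1 X260.120 Y16.519 F1038
G1 X253.184 Y13.683 F1038
G1 X253.979 Y12.439 F1038
M5
G0 X210.442 Y50.701
M3 S674
G1 X229.109 Y46.034 F1038
G1 X33.639 Y77.936 F1038
G1 X200.176 Y23.407 F1038
G1 X169.045 Y5.413 F1038
G1 X348.841 Y21.921 F1038
M5
G0 X322.513 Y69.117
M3 S674
G1 X321.585 Y71.974 F1038
G1 X319.155 Y73.739 F1038
G1 X316.151 Y73.739 F1038
G1 X313.721 Y71.974 F1038
G1 X312.793 Y69.117 F1038
G1 X313.721 Y66.260 F1038
G1 X316.151 Y64.495 F1038
G1 X319.155 Y64.495 F1038
G1 X321.585 Y66.260 F1038
G1 X322.513 Y69.117 F1038
M5
G0 X0.000 Y0.000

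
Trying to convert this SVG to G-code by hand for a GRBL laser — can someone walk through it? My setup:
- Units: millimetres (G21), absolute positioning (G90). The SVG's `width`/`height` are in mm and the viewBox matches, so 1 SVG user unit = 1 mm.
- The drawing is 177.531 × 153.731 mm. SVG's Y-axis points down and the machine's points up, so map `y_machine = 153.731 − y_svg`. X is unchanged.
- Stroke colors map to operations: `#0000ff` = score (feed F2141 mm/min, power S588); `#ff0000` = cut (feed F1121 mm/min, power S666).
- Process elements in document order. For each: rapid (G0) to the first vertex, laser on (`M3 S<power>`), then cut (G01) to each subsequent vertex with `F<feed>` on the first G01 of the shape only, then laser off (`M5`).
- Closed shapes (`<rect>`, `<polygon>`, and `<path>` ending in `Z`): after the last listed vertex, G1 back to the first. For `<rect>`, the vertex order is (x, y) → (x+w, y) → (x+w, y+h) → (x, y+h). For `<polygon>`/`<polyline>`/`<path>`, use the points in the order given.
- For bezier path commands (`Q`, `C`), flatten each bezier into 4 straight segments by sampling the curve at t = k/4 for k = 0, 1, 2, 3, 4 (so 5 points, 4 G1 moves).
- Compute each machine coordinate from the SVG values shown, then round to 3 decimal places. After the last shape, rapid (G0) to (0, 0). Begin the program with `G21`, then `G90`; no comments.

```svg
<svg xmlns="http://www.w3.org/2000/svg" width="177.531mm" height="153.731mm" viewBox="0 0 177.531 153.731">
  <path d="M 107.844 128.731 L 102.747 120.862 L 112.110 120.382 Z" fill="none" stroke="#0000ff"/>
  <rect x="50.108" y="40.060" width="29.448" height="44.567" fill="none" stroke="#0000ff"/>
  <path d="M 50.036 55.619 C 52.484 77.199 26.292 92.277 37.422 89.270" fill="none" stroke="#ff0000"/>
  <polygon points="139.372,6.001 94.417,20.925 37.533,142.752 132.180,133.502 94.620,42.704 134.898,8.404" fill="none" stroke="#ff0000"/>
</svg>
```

viewBox `0 0 177.531 153.731` with mm width/height → 1 unit = 1 mm. Flip: y_m = 153.731 − y_svg.

**Shape 1** — `<path>` regular polygon, stroke `#0000ff` → score (S588, F2141). Machine vertices: (107.844,25.000) → (102.747,32.869) → (112.110,33.349) → (107.844,25.000). Closed: final G1 returns to the first vertex.

**Shape 2** — `<rect>` rectangle, stroke `#0000ff` → score (S588, F2141). Machine vertices: (50.108,113.671) → (79.556,113.671) → (79.556,69.104) → (50.108,69.104) → (50.108,113.671). Closed: final G1 returns to the first vertex.

**Shape 3** — `<path>` cubic bezier, stroke `#ff0000` → cut (S666, F1121). Control points (SVG): P0=(50.036,55.619), P1=(52.484,77.199), P2=(26.292,92.277), P3=(37.422,89.270); sampled at t=k/4. Machine vertices: (50.036,98.112) → (47.533,83.327) → (40.473,72.066) → (35.042,65.416) → (37.422,64.461). Open path.

**Shape 4** — `<polygon>` closed polygon, stroke `#ff0000` → cut (S666, F1121). Machine vertices: (139.372,147.730) → (94.417,132.806) → (37.533,10.979) → (132.180,20.229) → (94.620,111.027) → (134.898,145.327) → (139.372,147.730). Closed: final G1 returns to the first vertex.

G21
G90
G0 X107.844 Y25.000
M3 S588
G01 X102.747 Y32.869 F2141
G01 X112.110 Y33.349
G01 X107.844 Y25.000
M5
G0 X50.108 Y113.671
M3 S588
G01 X79.556 Y113.671 F2141
G01 X79.556 Y69.104
G01 X50.108 Y69.104
G01 X50.108 Y113.671
M5
G0 X50.036 Y98.112
M3 S666
G01 X47.533 Y83.327 F1121
G01 X40.473 Y72.066
G01 X35.042 Y65.416
G01 X37.422 Y64.461
M5
G0 X139.372 Y147.730
M3 S666
G01 X94.417 Y132.806 F1121
G01 X37.533 Y10.979
G01 X132.180 Y20.229
G01 X94.620 Y111.027
G01 X134.898 Y145.327
G01 X139.372 Y147.730
M5
G0 X0.000 Y0.000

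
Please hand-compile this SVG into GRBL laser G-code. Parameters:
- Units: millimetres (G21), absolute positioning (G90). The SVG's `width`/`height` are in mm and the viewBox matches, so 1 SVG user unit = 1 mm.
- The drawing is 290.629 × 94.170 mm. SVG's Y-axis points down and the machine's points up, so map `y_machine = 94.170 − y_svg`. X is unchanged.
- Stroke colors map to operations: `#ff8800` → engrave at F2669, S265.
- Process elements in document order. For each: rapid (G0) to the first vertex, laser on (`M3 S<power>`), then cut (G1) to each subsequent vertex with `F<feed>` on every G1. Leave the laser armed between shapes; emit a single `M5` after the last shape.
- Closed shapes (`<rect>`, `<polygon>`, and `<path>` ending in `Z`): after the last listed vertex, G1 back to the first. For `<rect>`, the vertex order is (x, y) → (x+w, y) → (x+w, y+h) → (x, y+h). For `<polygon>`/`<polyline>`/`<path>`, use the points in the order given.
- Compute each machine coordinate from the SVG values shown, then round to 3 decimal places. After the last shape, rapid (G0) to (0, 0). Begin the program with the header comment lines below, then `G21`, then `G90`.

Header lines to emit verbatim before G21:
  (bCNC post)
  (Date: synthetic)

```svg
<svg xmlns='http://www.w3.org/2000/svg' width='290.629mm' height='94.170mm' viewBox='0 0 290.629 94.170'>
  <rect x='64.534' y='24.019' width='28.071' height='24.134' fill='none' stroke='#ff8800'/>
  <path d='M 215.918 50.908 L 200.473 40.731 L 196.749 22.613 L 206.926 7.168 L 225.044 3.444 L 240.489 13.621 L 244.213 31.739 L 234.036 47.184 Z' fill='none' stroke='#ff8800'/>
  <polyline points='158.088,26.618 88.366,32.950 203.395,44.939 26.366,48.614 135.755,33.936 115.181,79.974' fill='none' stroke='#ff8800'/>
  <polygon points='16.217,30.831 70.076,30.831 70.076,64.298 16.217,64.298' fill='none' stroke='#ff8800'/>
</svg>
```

viewBox `0 0 290.629 94.170` with mm width/height → 1 unit = 1 mm. Flip: y_m = 94.170 − y_svg.

**Shape 1** — `<rect>` rectangle, stroke `#ff8800` → engrave (S265, F2669). Machine vertices: (64.534,70.151) → (92.605,70.151) → (92.605,46.017) → (64.534,46.017) → (64.534,70.151). Closed: final G1 returns to the first vertex.

**Shape 2** — `<path>` regular polygon, stroke `#ff8800` → engrave (S265, F2669). Machine vertices: (215.918,43.262) → (200.473,53.439) → (196.749,71.557) → (206.926,87.002) → (225.044,90.726) → (240.489,80.549) → (244.213,62.431) → (234.036,46.986) → (215.918,43.262). Closed: final G1 returns to the first vertex.

**Shape 3** — `<polyline>` open polyline, stroke `#ff8800` → engrave (S265, F2669). Machine vertices: (158.088,67.552) → (88.366,61.220) → (203.395,49.231) → (26.366,45.556) → (135.755,60.234) → (115.181,14.196). Open path.

**Shape 4** — `<polygon>` rectangle, stroke `#ff8800` → engrave (S265, F2669). Machine vertices: (16.217,63.339) → (70.076,63.339) → (70.076,29.872) → (16.217,29.872) → (16.217,63.339). Closed: final G1 returns to the first vertex.

(bCNC post)
(Date: synthetic)
G21
G90
G0 X64.534 Y70.151
M3 S265
G1 X92.605 Y70.151 F2669
G1 X92.605 Y46.017 F2669
G1 X64.534 Y46.017 F2669
G1 X64.534 Y70.151 F2669
G0 X215.918 Y43.262
M3 S265
G1 X200.473 Y53.439 F2669
G1 X196.749 Y71.557 F2669
G1 X206.926 Y87.002 F2669
G1 X225.044 Y90.726 F2669
G1 X240.489 Y80.549 F2669
G1 X244.213 Y62.431 F2669
G1 X234.036 Y46.986 F2669
G1 X215.918 Y43.262 F2669
G0 X158.088 Y67.552
M3 S265
G1 X88.366 Y61.220 F2669
G1 X203.395 Y49.231 F2669
G1 X26.366 Y45.556 F2669
G1 X135.755 Y60.234 F2669
G1 X115.181 Y14.196 F2669
G0 X16.217 Y63.339
M3 S265
G1 X70.076 Y63.339 F2669
G1 X70.076 Y29.872 F2669
G1 X16.217 Y29.872 F2669
G1 X16.217 Y63.339 F2669
M5
G0 X0.000 Y0.000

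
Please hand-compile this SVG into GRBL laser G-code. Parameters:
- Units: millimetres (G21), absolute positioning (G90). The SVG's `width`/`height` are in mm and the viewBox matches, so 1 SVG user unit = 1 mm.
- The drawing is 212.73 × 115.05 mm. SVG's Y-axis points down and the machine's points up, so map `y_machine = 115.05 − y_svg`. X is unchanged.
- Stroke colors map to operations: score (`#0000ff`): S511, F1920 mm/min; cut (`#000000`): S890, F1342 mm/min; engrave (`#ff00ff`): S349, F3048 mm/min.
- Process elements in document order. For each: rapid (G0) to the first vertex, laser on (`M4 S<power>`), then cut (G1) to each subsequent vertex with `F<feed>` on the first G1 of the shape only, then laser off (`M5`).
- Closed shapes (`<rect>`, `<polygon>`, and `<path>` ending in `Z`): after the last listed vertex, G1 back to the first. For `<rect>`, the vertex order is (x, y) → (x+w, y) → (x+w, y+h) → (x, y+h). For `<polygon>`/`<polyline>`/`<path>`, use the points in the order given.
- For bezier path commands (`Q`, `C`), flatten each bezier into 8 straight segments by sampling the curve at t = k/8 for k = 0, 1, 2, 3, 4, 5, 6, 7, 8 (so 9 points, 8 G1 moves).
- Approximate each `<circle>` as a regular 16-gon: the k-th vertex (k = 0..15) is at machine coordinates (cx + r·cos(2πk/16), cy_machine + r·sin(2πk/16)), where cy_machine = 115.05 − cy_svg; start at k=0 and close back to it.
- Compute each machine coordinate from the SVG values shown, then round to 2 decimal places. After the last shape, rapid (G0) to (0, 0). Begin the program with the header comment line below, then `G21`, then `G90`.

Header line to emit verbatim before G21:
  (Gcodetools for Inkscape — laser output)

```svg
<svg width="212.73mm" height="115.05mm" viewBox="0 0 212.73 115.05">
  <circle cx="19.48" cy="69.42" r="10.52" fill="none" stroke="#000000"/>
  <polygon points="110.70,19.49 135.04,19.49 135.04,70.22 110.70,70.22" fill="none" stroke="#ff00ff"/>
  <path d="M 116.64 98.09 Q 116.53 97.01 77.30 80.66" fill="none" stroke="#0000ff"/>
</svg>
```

(Gcodetools for Inkscape — laser output)
G21
G90
G0 X30.00 Y45.63
M4 S890
G1 X29.20 Y49.66 F1342
G1 X26.92 Y53.07
G1 X23.51 Y55.35
G1 X19.48 Y56.15
G1 X15.45 Y55.35
G1 X12.04 Y53.07
G1 X9.76 Y49.66
G1 X8.96 Y45.63
G1 X9.76 Y41.60
G1 X12.04 Y38.19
G1 X15.45 Y35.91
G1 X19.48 Y35.11
G1 X23.51 Y35.91
G1 X26.92 Y38.19
G1 X29.20 Y41.60
G1 X30.00 Y45.63
M5
G0 X110.70 Y95.56
M4 S349
G1 X135.04 Y95.56 F3048
G1 X135.04 Y44.83
G1 X110.70 Y44.83
G1 X110.70 Y95.56
M5
G0 X116.64 Y16.96
M4 S511
G1 X116.00 Y17.47 F1920
G1 X114.14 Y18.45
G1 X111.06 Y19.92
G1 X106.75 Y21.86
G1 X101.22 Y24.27
G1 X94.47 Y27.17
G1 X86.50 Y30.54
G1 X77.30 Y34.39
M5
G0 X0.00 Y0.00

1 u = 1 mm; y_m = 115.05 − y.

[1] `<circle>` circle, #000000→cut S890 F1342: (30.00,45.63) → (29.20,49.66) → (26.92,53.07) → (23.51,55.35) → (19.48,56.15) → (15.45,55.35) → (12.04,53.07) → (9.76,49.66) → (8.96,45.63) → (9.76,41.60) → (12.04,38.19) → (15.45,35.91) → (19.48,35.11) → (23.51,35.91) → (26.92,38.19) → (29.20,41.60) → (30.00,45.63) (closed)

[2] `<polygon>` rectangle, #ff00ff→engrave S349 F3048: (110.70,95.56) → (135.04,95.56) → (135.04,44.83) → (110.70,44.83) → (110.70,95.56) (closed)

[3] `<path>` quadratic bezier, #0000ff→score S511 F1920: (116.64,16.96) → (116.00,17.47) → (114.14,18.45) → (111.06,19.92) → (106.75,21.86) → (101.22,24.27) → (94.47,27.17) → (86.50,30.54) → (77.30,34.39)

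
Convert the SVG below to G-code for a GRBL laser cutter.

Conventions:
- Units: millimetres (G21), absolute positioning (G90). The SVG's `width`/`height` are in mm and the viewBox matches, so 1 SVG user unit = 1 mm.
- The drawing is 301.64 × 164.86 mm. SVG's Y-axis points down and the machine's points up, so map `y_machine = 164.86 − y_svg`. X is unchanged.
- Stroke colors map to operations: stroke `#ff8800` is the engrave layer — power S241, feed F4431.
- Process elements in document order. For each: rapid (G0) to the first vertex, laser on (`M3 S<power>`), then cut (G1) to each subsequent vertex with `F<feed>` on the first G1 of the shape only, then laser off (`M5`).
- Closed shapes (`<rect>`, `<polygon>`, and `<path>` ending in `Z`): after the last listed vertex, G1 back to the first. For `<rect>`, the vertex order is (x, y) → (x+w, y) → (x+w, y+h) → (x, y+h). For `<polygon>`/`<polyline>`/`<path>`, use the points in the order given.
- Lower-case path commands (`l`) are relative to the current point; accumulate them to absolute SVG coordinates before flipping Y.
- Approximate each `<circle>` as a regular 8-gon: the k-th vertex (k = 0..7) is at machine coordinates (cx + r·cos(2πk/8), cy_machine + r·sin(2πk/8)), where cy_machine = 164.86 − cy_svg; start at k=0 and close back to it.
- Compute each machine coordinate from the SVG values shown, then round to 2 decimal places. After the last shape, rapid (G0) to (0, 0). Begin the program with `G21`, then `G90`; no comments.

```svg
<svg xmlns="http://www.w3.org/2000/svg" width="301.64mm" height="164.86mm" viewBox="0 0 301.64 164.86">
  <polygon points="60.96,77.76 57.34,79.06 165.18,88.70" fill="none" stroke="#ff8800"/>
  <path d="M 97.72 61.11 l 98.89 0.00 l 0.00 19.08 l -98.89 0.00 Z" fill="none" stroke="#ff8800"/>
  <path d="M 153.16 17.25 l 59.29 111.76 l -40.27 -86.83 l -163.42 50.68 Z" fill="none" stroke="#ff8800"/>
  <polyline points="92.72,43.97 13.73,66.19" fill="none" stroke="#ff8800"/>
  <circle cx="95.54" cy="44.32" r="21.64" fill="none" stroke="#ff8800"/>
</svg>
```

1 u = 1 mm; y_m = 164.86 − y.

[1] `<polygon>` closed polygon, #ff8800→engrave S241 F4431: (60.96,87.10) → (57.34,85.80) → (165.18,76.16) → (60.96,87.10) (closed)

[2] `<path>` rectangle, #ff8800→engrave S241 F4431: (97.72,103.75) → (196.61,103.75) → (196.61,84.67) → (97.72,84.67) → (97.72,103.75) (closed)

[3] `<path>` closed polygon, #ff8800→engrave S241 F4431: (153.16,147.61) → (212.45,35.85) → (172.18,122.68) → (8.76,72.00) → (153.16,147.61) (closed)

[4] `<polyline>` line segment, #ff8800→engrave S241 F4431: (92.72,120.89) → (13.73,98.67)

[5] `<circle>` circle, #ff8800→engrave S241 F4431: (117.18,120.54) → (110.84,135.84) → (95.54,142.18) → (80.24,135.84) → (73.90,120.54) → (80.24,105.24) → (95.54,98.90) → (110.84,105.24) → (117.18,120.54) (closed)

G21
G90
G0 X60.96 Y87.10
M3 S241
G1 X57.34 Y85.80 F4431
G1 X165.18 Y76.16
G1 X60.96 Y87.10
M5
G0 X97.72 Y103.75
M3 S241
G1 X196.61 Y103.75 F4431
G1 X196.61 Y84.67
G1 X97.72 Y84.67
G1 X97.72 Y103.75
M5
G0 X153.16 Y147.61
M3 S241
G1 X212.45 Y35.85 F4431
G1 X172.18 Y122.68
G1 X8.76 Y72.00
G1 X153.16 Y147.61
M5
G0 X92.72 Y120.89
M3 S241
G1 X13.73 Y98.67 F4431
M5
G0 X117.18 Y120.54
M3 S241
G1 X110.84 Y135.84 F4431
G1 X95.54 Y142.18
G1 X80.24 Y135.84
G1 X73.90 Y120.54
G1 X80.24 Y105.24
G1 X95.54 Y98.90
G1 X110.84 Y105.24
G1 X117.18 Y120.54
M5
G0 X0.00 Y0.00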